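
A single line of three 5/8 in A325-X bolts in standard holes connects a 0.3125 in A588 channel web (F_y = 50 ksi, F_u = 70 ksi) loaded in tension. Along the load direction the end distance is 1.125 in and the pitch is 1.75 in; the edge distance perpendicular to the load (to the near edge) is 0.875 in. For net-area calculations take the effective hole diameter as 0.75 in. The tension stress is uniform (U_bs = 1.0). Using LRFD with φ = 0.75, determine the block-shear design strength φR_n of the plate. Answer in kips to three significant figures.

Shear plane L_v = 1.125 + 2·1.75 = 4.625 in; A_gv = 4.625 × 0.3125 = 1.445 in².
A_nv = (4.625 − 2.5·0.75) × 0.3125 = 0.8594 in².
A_nt = (0.875 − 0.5·0.75) × 0.3125 = 0.1562 in².
0.6 F_u A_nv = 36.09 kips; 0.6 F_y A_gv = 43.36 kips → shear rupture governs the shear term.
R_n = 36.09 + 1.0 × 70 × 0.1562 = 47.03 kips.
Design strength φR_n = 0.75 × 47.03 = 35.3 kips.

35.3 kips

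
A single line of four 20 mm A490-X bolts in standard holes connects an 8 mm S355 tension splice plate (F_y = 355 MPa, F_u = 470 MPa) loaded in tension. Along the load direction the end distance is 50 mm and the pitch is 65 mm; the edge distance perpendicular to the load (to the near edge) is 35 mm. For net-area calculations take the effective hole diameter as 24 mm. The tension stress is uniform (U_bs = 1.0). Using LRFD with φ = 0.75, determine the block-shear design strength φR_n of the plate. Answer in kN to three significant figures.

Shear plane L_v = 50 + 3·65 = 245 mm; A_gv = 245 × 8 = 1960 mm².
A_nv = (245 − 3.5·24) × 8 = 1288 mm².
A_nt = (35 − 0.5·24) × 8 = 184 mm².
0.6 F_u A_nv = 363.2 kN; 0.6 F_y A_gv = 417.5 kN → shear rupture governs the shear term.
R_n = 363.2 + 1.0 × 470 × 184 / 1000 = 449.7 kN.
Design strength φR_n = 0.75 × 449.7 = 337 kN.

337 kN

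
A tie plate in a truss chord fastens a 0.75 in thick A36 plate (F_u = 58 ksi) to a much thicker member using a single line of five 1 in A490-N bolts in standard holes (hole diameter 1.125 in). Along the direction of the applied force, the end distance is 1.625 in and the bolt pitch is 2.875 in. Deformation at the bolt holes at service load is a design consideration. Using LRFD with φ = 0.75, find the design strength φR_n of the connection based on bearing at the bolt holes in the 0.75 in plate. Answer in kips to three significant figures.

316 kips

Per bolt r_n = 1.2 l_c t F_u ≤ 2.4 d t F_u; upper limit = 2.4 × 1 × 0.75 × 58 = 104.4 kips.
Edge bolt: l_c = 1.625 − 1.125/2 = 1.062 in → 1.2 × 1.062 × 0.75 × 58 = 55.46 → r_n = 55.46 kips.
Interior bolts: l_c = 2.875 − 1.125 = 1.75 in → 1.2 × 1.75 × 0.75 × 58 = 91.35 → r_n = 91.35 kips.
R_n = 1 × 55.46 + 4 × 91.35 = 420.9 kips.
Design strength φR_n = 0.75 × 420.9 = 316 kips.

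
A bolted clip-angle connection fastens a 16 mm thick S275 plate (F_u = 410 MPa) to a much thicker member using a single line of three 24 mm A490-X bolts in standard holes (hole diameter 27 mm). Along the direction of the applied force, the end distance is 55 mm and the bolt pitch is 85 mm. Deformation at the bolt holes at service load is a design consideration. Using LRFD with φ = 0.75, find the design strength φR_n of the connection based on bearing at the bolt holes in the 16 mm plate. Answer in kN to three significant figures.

Per bolt r_n = 1.2 l_c t F_u ≤ 2.4 d t F_u; upper limit = 2.4 × 24 × 16 × 410 / 1000 = 377.9 kN.
Edge bolt: l_c = 55 − 27/2 = 41.5 mm → 1.2 × 41.5 × 16 × 410 / 1000 = 326.7 → r_n = 326.7 kN.
Interior bolts: l_c = 85 − 27 = 58 mm → 1.2 × 58 × 16 × 410 / 1000 = 456.6 → r_n = 377.9 kN.
R_n = 1 × 326.7 + 2 × 377.9 = 1082 kN.
Design strength φR_n = 0.75 × 1082 = 812 kN.

812 kN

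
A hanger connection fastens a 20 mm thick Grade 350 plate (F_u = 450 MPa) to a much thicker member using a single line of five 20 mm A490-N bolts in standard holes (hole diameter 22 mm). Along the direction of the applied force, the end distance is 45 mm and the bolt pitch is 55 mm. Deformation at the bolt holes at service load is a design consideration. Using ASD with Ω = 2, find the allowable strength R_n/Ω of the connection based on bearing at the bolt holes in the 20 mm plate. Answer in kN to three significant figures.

Per bolt r_n = 1.2 l_c t F_u ≤ 2.4 d t F_u; upper limit = 2.4 × 20 × 20 × 450 / 1000 = 432 kN.
Edge bolt: l_c = 45 − 22/2 = 34 mm → 1.2 × 34 × 20 × 450 / 1000 = 367.2 → r_n = 367.2 kN.
Interior bolts: l_c = 55 − 22 = 33 mm → 1.2 × 33 × 20 × 450 / 1000 = 356.4 → r_n = 356.4 kN.
R_n = 1 × 367.2 + 4 × 356.4 = 1793 kN.
Allowable strength R_n/Ω = 1793 / 2 = 896 kN.

896 kN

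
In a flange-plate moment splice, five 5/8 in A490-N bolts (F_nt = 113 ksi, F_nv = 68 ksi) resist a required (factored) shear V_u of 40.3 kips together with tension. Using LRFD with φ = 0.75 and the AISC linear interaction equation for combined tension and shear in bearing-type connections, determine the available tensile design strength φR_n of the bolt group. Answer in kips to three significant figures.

102 kips

A_b = π·0.625²/4 = 0.3068 in²; f_rv = 40.3 / (5 × 0.3068) = 26.27 ksi.
F'_nt = 1.3 F_nt − (F_nt / φF_nv) f_rv = 1.3·113 − (113/(0.75·68))·26.27 = 88.69 ksi, capped at F_nt → F'_nt = 88.69 ksi.
R_n = F'_nt · A_b · n = 88.69 × 0.3068 × 5 = 136 kips.
Design strength φR_n = 0.75 × 136 = 102 kips.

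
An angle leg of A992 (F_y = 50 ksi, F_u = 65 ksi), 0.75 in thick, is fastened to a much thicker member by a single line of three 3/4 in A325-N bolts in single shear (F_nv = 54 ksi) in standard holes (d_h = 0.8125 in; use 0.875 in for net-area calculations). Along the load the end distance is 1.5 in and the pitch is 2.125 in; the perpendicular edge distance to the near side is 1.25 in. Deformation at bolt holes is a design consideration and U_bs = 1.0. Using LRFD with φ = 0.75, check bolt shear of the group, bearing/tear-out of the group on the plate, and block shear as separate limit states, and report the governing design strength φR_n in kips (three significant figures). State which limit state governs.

Bolt shear: A_b = π·0.75²/4 = 0.4418 in²; R_n = 54 × 0.4418 × 3 × 1 = 71.57 kips → 0.75 × 71.57 = 53.7 kips.
Bearing: edge l_c = 1.094, r_n = 63.98 kips; interior l_c = 1.312, r_n = 76.78 kips; R_n = 63.98 + 2·76.78 = 217.5 kips → 163 kips.
Block shear: A_gv = 4.312, A_nv = 2.672, A_nt = 0.6094 in²; R_n = min(0.6F_uA_nv, 0.6F_yA_gv) + U_bs·F_u·A_nt = 143.8 kips → 108 kips.
Bolt shear governs: 53.7 kips.

53.7 kips (bolt shear governs)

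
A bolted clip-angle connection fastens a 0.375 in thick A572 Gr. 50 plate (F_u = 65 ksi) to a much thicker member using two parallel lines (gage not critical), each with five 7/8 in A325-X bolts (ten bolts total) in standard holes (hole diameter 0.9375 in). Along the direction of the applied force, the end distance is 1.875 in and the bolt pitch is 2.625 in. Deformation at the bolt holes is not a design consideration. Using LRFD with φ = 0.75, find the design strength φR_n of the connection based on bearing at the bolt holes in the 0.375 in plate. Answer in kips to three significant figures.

Per bolt r_n = 1.5 l_c t F_u ≤ 3.0 d t F_u; upper limit = 3.0 × 0.875 × 0.375 × 65 = 63.98 kips.
Edge bolt: l_c = 1.875 − 0.9375/2 = 1.406 in → 1.5 × 1.406 × 0.375 × 65 = 51.42 → r_n = 51.42 kips.
Interior bolts: l_c = 2.625 − 0.9375 = 1.688 in → 1.5 × 1.688 × 0.375 × 65 = 61.7 → r_n = 61.7 kips.
R_n = 2 × 51.42 + 8 × 61.7 = 596.4 kips.
Design strength φR_n = 0.75 × 596.4 = 447 kips.

447 kips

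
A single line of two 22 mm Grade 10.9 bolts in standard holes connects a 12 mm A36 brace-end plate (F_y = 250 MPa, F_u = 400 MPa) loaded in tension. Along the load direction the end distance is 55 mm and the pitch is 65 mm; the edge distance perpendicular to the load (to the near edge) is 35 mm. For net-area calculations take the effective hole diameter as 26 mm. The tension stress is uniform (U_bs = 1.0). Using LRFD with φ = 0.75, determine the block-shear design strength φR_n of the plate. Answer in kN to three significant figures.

Shear plane L_v = 55 + 1·65 = 120 mm; A_gv = 120 × 12 = 1440 mm².
A_nv = (120 − 1.5·26) × 12 = 972 mm².
A_nt = (35 − 0.5·26) × 12 = 264 mm².
0.6 F_u A_nv = 233.3 kN; 0.6 F_y A_gv = 216 kN → shear yielding governs the shear term.
R_n = 216 + 1.0 × 400 × 264 / 1000 = 321.6 kN.
Design strength φR_n = 0.75 × 321.6 = 241 kN.

241 kN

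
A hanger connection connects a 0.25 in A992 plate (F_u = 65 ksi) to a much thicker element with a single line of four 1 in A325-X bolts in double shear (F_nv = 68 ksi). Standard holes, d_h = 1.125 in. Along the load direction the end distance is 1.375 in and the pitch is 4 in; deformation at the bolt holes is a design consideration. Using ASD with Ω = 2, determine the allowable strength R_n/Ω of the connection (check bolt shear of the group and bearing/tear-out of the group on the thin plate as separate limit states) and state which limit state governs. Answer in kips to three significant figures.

66.4 kips (bearing governs)

Bolt shear: A_b = π·1²/4 = 0.7854 in²; R_n = 68 × 0.7854 × 4 × 2 = 427.3 kips → 427.3 / 2 = 214 kips.
Bearing (1.2 l_c t F_u ≤ 2.4 d t F_u): upper limit = 2.4·1·0.25·65 = 39 kips.
  Edge l_c = 1.375 − 1.125/2 = 0.8125 → r_n = 15.84 kips; interior l_c = 4 − 1.125 = 2.875 → r_n = 39 kips.
  R_n,bearing = 1·15.84 + 3·39 = 132.8 kips → 132.8 / 2 = 66.4 kips.
Bearing governs: 66.4 kips.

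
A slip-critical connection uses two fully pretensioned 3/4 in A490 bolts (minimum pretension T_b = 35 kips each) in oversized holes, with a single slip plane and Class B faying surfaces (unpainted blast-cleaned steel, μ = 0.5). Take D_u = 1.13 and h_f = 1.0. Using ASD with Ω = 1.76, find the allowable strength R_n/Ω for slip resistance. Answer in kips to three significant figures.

22.5 kips

R_n = μ · D_u · h_f · T_b · n_s · n_b = 0.5 × 1.13 × 1.0 × 35 × 1 × 2 = 39.55 kips.
Allowable strength R_n/Ω = 39.55 / 1.76 = 22.5 kips.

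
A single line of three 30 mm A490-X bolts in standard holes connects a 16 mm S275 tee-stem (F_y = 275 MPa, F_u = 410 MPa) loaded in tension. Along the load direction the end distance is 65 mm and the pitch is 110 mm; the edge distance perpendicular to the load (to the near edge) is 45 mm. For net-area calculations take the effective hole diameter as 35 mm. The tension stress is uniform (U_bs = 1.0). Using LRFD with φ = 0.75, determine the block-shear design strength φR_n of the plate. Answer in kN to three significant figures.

Shear plane L_v = 65 + 2·110 = 285 mm; A_gv = 285 × 16 = 4560 mm².
A_nv = (285 − 2.5·35) × 16 = 3160 mm².
A_nt = (45 − 0.5·35) × 16 = 440 mm².
0.6 F_u A_nv = 777.4 kN; 0.6 F_y A_gv = 752.4 kN → shear yielding governs the shear term.
R_n = 752.4 + 1.0 × 410 × 440 / 1000 = 932.8 kN.
Design strength φR_n = 0.75 × 932.8 = 700 kN.

700 kN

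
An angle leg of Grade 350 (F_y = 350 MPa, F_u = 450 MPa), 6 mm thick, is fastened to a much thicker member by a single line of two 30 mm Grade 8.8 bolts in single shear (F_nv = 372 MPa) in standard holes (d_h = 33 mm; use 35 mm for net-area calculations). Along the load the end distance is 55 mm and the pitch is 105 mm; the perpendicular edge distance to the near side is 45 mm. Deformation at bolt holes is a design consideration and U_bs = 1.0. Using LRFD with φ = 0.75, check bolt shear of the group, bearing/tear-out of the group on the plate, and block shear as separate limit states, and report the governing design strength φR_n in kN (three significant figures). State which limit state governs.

Bolt shear: A_b = π·30²/4 = 706.9 mm²; R_n = 372 × 706.9 × 2 × 1 / 1000 = 525.9 kN → 0.75 × 525.9 = 394 kN.
Bearing: edge l_c = 38.5, r_n = 124.7 kN; interior l_c = 72, r_n = 194.4 kN; R_n = 124.7 + 1·194.4 = 319.1 kN → 239 kN.
Block shear: A_gv = 960, A_nv = 645, A_nt = 165 mm²; R_n = min(0.6F_uA_nv, 0.6F_yA_gv) + U_bs·F_u·A_nt = 248.4 kN → 186 kN.
Block shear governs: 186 kN.

186 kN (block shear governs)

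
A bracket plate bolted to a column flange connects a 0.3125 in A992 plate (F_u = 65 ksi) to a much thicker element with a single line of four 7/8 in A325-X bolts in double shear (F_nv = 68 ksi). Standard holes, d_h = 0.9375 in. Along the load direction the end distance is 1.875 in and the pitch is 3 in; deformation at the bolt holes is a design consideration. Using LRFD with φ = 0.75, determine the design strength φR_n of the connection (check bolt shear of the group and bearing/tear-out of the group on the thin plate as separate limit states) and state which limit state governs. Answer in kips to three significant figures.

122 kips (bearing governs)

Bolt shear: A_b = π·0.875²/4 = 0.6013 in²; R_n = 68 × 0.6013 × 4 × 2 = 327.1 kips → 0.75 × 327.1 = 245 kips.
Bearing (1.2 l_c t F_u ≤ 2.4 d t F_u): upper limit = 2.4·0.875·0.3125·65 = 42.66 kips.
  Edge l_c = 1.875 − 0.9375/2 = 1.406 → r_n = 34.28 kips; interior l_c = 3 − 0.9375 = 2.062 → r_n = 42.66 kips.
  R_n,bearing = 1·34.28 + 3·42.66 = 162.2 kips → 0.75 × 162.2 = 122 kips.
Bearing governs: 122 kips.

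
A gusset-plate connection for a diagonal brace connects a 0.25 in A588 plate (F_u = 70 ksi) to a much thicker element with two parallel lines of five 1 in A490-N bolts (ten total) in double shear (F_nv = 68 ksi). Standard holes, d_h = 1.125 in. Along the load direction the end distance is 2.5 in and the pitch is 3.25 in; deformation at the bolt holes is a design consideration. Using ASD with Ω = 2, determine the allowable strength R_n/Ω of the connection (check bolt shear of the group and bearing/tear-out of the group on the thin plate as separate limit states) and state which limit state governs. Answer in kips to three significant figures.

Bolt shear: A_b = π·1²/4 = 0.7854 in²; R_n = 68 × 0.7854 × 10 × 2 = 1068 kips → 1068 / 2 = 534 kips.
Bearing (1.2 l_c t F_u ≤ 2.4 d t F_u): upper limit = 2.4·1·0.25·70 = 42 kips.
  Edge l_c = 2.5 − 1.125/2 = 1.938 → r_n = 40.69 kips; interior l_c = 3.25 − 1.125 = 2.125 → r_n = 42 kips.
  R_n,bearing = 2·40.69 + 8·42 = 417.4 kips → 417.4 / 2 = 209 kips.
Bearing governs: 209 kips.

209 kips (bearing governs)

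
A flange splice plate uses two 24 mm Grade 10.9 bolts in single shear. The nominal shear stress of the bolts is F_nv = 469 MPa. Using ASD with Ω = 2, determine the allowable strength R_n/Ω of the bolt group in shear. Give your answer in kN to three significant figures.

A_b = π × 24² / 4 = 452.4 mm².
R_n = F_nv · A_b · n · n_s = 469 × 452.4 × 2 × 1 / 1000 = 424.3 kN.
Allowable strength R_n/Ω = 424.3 / 2 = 212 kN.

212 kN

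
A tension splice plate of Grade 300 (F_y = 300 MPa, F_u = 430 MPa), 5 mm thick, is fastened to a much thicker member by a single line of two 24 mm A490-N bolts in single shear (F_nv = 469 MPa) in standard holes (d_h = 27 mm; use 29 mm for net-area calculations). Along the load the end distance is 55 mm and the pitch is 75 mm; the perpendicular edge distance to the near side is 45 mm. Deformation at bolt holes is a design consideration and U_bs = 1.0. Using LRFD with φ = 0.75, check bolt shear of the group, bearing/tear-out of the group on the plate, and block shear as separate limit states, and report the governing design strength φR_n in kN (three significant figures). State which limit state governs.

133 kN (block shear governs)

Bolt shear: A_b = π·24²/4 = 452.4 mm²; R_n = 469 × 452.4 × 2 × 1 / 1000 = 424.3 kN → 0.75 × 424.3 = 318 kN.
Bearing: edge l_c = 41.5, r_n = 107.1 kN; interior l_c = 48, r_n = 123.8 kN; R_n = 107.1 + 1·123.8 = 230.9 kN → 173 kN.
Block shear: A_gv = 650, A_nv = 432.5, A_nt = 152.5 mm²; R_n = min(0.6F_uA_nv, 0.6F_yA_gv) + U_bs·F_u·A_nt = 177.2 kN → 133 kN.
Block shear governs: 133 kN.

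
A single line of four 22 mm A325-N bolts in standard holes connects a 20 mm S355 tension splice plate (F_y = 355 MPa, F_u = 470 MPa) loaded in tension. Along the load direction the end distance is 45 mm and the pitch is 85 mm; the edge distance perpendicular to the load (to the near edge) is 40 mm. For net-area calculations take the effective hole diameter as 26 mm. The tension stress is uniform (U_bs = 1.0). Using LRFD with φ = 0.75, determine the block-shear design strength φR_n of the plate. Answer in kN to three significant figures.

Shear plane L_v = 45 + 3·85 = 300 mm; A_gv = 300 × 20 = 6000 mm².
A_nv = (300 − 3.5·26) × 20 = 4180 mm².
A_nt = (40 − 0.5·26) × 20 = 540 mm².
0.6 F_u A_nv = 1179 kN; 0.6 F_y A_gv = 1278 kN → shear rupture governs the shear term.
R_n = 1179 + 1.0 × 470 × 540 / 1000 = 1433 kN.
Design strength φR_n = 0.75 × 1433 = 1070 kN.

1070 kN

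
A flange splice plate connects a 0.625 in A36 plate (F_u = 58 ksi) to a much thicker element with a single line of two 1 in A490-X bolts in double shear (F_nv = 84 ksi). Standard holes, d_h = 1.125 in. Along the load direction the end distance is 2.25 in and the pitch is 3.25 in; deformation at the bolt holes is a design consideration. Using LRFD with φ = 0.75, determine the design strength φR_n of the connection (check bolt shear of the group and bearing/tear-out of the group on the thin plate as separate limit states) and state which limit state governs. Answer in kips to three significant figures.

Bolt shear: A_b = π·1²/4 = 0.7854 in²; R_n = 84 × 0.7854 × 2 × 2 = 263.9 kips → 0.75 × 263.9 = 198 kips.
Bearing (1.2 l_c t F_u ≤ 2.4 d t F_u): upper limit = 2.4·1·0.625·58 = 87 kips.
  Edge l_c = 2.25 − 1.125/2 = 1.688 → r_n = 73.41 kips; interior l_c = 3.25 − 1.125 = 2.125 → r_n = 87 kips.
  R_n,bearing = 1·73.41 + 1·87 = 160.4 kips → 0.75 × 160.4 = 120 kips.
Bearing governs: 120 kips.

120 kips (bearing governs)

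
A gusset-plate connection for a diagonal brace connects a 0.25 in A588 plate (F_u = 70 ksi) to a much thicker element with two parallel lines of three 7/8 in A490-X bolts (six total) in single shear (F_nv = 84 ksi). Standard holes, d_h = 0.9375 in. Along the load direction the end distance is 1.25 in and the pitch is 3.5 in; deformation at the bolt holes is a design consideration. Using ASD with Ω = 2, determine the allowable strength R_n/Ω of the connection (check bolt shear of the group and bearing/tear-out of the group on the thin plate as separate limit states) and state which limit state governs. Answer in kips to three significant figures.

Bolt shear: A_b = π·0.875²/4 = 0.6013 in²; R_n = 84 × 0.6013 × 6 × 1 = 303.1 kips → 303.1 / 2 = 152 kips.
Bearing (1.2 l_c t F_u ≤ 2.4 d t F_u): upper limit = 2.4·0.875·0.25·70 = 36.75 kips.
  Edge l_c = 1.25 − 0.9375/2 = 0.7812 → r_n = 16.41 kips; interior l_c = 3.5 − 0.9375 = 2.562 → r_n = 36.75 kips.
  R_n,bearing = 2·16.41 + 4·36.75 = 179.8 kips → 179.8 / 2 = 89.9 kips.
Bearing governs: 89.9 kips.

89.9 kips (bearing governs)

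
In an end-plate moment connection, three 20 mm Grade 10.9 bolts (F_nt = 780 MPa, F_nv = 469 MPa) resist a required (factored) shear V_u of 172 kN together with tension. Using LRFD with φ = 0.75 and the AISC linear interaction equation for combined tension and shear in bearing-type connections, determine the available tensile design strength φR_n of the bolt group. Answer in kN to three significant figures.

431 kN

A_b = π·20²/4 = 314.2 mm²; f_rv = 172 × 1000 / (3 × 314.2) = 182.5 MPa.
F'_nt = 1.3 F_nt − (F_nt / φF_nv) f_rv = 1.3·780 − (780/(0.75·469))·182.5 = 609.3 MPa, capped at F_nt → F'_nt = 609.3 MPa.
R_n = F'_nt · A_b · n = 609.3 × 314.2 × 3 / 1000 = 574.3 kN.
Design strength φR_n = 0.75 × 574.3 = 431 kN.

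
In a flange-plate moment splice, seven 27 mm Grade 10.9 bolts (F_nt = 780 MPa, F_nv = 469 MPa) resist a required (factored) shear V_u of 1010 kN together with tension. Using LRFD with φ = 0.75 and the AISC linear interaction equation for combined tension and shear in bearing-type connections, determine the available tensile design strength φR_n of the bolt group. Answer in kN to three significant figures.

1370 kN

A_b = π·27²/4 = 572.6 mm²; f_rv = 1010 × 1000 / (7 × 572.6) = 252 MPa.
F'_nt = 1.3 F_nt − (F_nt / φF_nv) f_rv = 1.3·780 − (780/(0.75·469))·252 = 455.2 MPa, capped at F_nt → F'_nt = 455.2 MPa.
R_n = F'_nt · A_b · n = 455.2 × 572.6 × 7 / 1000 = 1824 kN.
Design strength φR_n = 0.75 × 1824 = 1370 kN.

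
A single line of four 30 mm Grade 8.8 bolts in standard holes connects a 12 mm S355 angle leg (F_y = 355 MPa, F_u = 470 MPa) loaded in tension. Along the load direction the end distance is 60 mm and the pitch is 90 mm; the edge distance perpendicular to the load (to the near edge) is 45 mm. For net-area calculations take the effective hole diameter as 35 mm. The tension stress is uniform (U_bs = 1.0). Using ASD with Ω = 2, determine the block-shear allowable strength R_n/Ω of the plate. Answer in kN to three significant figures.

Shear plane L_v = 60 + 3·90 = 330 mm; A_gv = 330 × 12 = 3960 mm².
A_nv = (330 − 3.5·35) × 12 = 2490 mm².
A_nt = (45 − 0.5·35) × 12 = 330 mm².
0.6 F_u A_nv = 702.2 kN; 0.6 F_y A_gv = 843.5 kN → shear rupture governs the shear term.
R_n = 702.2 + 1.0 × 470 × 330 / 1000 = 857.3 kN.
Allowable strength R_n/Ω = 857.3 / 2 = 429 kN.

429 kN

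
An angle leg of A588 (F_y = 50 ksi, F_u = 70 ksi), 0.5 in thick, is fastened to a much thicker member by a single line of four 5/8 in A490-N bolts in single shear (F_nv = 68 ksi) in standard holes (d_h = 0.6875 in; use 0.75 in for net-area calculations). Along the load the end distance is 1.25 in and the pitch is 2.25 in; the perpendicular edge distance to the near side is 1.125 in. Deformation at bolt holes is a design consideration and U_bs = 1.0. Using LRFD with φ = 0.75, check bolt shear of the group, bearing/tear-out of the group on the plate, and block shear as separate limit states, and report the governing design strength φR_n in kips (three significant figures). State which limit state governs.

Bolt shear: A_b = π·0.625²/4 = 0.3068 in²; R_n = 68 × 0.3068 × 4 × 1 = 83.45 kips → 0.75 × 83.45 = 62.6 kips.
Bearing: edge l_c = 0.9062, r_n = 38.06 kips; interior l_c = 1.562, r_n = 52.5 kips; R_n = 38.06 + 3·52.5 = 195.6 kips → 147 kips.
Block shear: A_gv = 4, A_nv = 2.688, A_nt = 0.375 in²; R_n = min(0.6F_uA_nv, 0.6F_yA_gv) + U_bs·F_u·A_nt = 139.1 kips → 104 kips.
Bolt shear governs: 62.6 kips.

62.6 kips (bolt shear governs)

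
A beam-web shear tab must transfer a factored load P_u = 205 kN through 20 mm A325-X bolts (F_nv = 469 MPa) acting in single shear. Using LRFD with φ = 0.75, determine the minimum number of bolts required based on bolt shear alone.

A_b = π·20²/4 = 314.2 mm².
Per-bolt design strength φR_n = 0.75 × 469 × 314.2 × 1 / 1000 = 110.5 kN.
n ≥ 205 / 110.5 = 1.855 → use 2 bolts.

2 bolts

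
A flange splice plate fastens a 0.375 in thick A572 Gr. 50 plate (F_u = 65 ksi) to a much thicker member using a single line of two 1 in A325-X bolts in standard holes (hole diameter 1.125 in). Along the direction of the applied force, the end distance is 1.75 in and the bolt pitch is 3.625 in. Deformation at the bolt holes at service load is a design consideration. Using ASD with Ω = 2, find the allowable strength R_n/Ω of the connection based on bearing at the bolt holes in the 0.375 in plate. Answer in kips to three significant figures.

Per bolt r_n = 1.2 l_c t F_u ≤ 2.4 d t F_u; upper limit = 2.4 × 1 × 0.375 × 65 = 58.5 kips.
Edge bolt: l_c = 1.75 − 1.125/2 = 1.188 in → 1.2 × 1.188 × 0.375 × 65 = 34.73 → r_n = 34.73 kips.
Interior bolts: l_c = 3.625 − 1.125 = 2.5 in → 1.2 × 2.5 × 0.375 × 65 = 73.12 → r_n = 58.5 kips.
R_n = 1 × 34.73 + 1 × 58.5 = 93.23 kips.
Allowable strength R_n/Ω = 93.23 / 2 = 46.6 kips.

46.6 kips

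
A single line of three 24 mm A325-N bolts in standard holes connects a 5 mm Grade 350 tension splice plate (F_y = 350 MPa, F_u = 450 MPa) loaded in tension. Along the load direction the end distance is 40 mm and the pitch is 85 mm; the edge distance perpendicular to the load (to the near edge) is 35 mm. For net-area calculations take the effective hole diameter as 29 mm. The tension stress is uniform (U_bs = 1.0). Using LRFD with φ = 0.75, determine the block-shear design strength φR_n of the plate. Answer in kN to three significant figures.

174 kN

Shear plane L_v = 40 + 2·85 = 210 mm; A_gv = 210 × 5 = 1050 mm².
A_nv = (210 − 2.5·29) × 5 = 687.5 mm².
A_nt = (35 − 0.5·29) × 5 = 102.5 mm².
0.6 F_u A_nv = 185.6 kN; 0.6 F_y A_gv = 220.5 kN → shear rupture governs the shear term.
R_n = 185.6 + 1.0 × 450 × 102.5 / 1000 = 231.8 kN.
Design strength φR_n = 0.75 × 231.8 = 174 kN.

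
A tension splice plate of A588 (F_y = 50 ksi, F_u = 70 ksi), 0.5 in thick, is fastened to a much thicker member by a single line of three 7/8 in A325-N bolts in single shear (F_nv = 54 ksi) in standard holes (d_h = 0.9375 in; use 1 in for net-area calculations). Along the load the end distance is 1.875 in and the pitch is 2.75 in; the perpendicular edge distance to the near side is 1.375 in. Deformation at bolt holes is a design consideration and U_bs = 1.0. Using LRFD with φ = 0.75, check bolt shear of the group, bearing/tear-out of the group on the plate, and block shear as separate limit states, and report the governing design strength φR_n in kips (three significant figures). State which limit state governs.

73.1 kips (bolt shear governs)

Bolt shear: A_b = π·0.875²/4 = 0.6013 in²; R_n = 54 × 0.6013 × 3 × 1 = 97.41 kips → 0.75 × 97.41 = 73.1 kips.
Bearing: edge l_c = 1.406, r_n = 59.06 kips; interior l_c = 1.812, r_n = 73.5 kips; R_n = 59.06 + 2·73.5 = 206.1 kips → 155 kips.
Block shear: A_gv = 3.688, A_nv = 2.438, A_nt = 0.4375 in²; R_n = min(0.6F_uA_nv, 0.6F_yA_gv) + U_bs·F_u·A_nt = 133 kips → 99.8 kips.
Bolt shear governs: 73.1 kips.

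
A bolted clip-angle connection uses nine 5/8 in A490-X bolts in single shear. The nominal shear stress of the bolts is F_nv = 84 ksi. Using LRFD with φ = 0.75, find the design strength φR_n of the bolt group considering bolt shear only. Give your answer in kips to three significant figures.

174 kips

A_b = π × 0.625² / 4 = 0.3068 in².
R_n = F_nv · A_b · n · n_s = 84 × 0.3068 × 9 × 1 = 231.9 kips.
Design strength φR_n = 0.75 × 231.9 = 174 kips.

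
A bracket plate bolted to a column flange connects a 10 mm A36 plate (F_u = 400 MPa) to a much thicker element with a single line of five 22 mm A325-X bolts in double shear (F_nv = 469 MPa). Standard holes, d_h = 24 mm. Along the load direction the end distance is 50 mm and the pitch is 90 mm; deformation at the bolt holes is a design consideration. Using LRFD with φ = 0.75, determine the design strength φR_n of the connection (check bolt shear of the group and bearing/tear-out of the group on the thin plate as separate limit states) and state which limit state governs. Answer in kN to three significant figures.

Bolt shear: A_b = π·22²/4 = 380.1 mm²; R_n = 469 × 380.1 × 5 × 2 / 1000 = 1783 kN → 0.75 × 1783 = 1340 kN.
Bearing (1.2 l_c t F_u ≤ 2.4 d t F_u): upper limit = 2.4·22·10·400 / 1000 = 211.2 kN.
  Edge l_c = 50 − 24/2 = 38 → r_n = 182.4 kN; interior l_c = 90 − 24 = 66 → r_n = 211.2 kN.
  R_n,bearing = 1·182.4 + 4·211.2 = 1027 kN → 0.75 × 1027 = 770 kN.
Bearing governs: 770 kN.

770 kN (bearing governs)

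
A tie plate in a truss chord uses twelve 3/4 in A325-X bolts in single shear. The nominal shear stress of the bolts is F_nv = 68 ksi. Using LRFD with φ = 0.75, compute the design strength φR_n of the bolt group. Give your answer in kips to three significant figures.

270 kips

A_b = π × 0.75² / 4 = 0.4418 in².
R_n = F_nv · A_b · n · n_s = 68 × 0.4418 × 12 × 1 = 360.5 kips.
Design strength φR_n = 0.75 × 360.5 = 270 kips.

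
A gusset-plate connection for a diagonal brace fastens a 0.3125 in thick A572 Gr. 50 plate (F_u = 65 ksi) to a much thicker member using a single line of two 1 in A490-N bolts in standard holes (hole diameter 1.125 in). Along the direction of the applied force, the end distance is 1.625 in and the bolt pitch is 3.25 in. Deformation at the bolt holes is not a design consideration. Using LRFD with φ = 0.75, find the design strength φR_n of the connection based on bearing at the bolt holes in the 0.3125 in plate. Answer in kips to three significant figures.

Per bolt r_n = 1.5 l_c t F_u ≤ 3.0 d t F_u; upper limit = 3.0 × 1 × 0.3125 × 65 = 60.94 kips.
Edge bolt: l_c = 1.625 − 1.125/2 = 1.062 in → 1.5 × 1.062 × 0.3125 × 65 = 32.37 → r_n = 32.37 kips.
Interior bolts: l_c = 3.25 − 1.125 = 2.125 in → 1.5 × 2.125 × 0.3125 × 65 = 64.75 → r_n = 60.94 kips.
R_n = 1 × 32.37 + 1 × 60.94 = 93.31 kips.
Design strength φR_n = 0.75 × 93.31 = 70 kips.

70 kips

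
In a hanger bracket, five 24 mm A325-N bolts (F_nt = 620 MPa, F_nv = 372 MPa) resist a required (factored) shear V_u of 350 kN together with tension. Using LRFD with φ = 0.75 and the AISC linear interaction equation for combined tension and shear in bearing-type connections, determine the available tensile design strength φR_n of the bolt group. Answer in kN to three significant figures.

A_b = π·24²/4 = 452.4 mm²; f_rv = 350 × 1000 / (5 × 452.4) = 154.7 MPa.
F'_nt = 1.3 F_nt − (F_nt / φF_nv) f_rv = 1.3·620 − (620/(0.75·372))·154.7 = 462.1 MPa, capped at F_nt → F'_nt = 462.1 MPa.
R_n = F'_nt · A_b · n = 462.1 × 452.4 × 5 / 1000 = 1045 kN.
Design strength φR_n = 0.75 × 1045 = 784 kN.

784 kN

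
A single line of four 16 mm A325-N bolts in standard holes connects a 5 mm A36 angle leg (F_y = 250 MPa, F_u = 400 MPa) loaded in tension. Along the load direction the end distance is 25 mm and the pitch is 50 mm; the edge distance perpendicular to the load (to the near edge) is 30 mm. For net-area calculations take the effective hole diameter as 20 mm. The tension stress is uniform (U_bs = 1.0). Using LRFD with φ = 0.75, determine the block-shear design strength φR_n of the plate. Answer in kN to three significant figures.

Shear plane L_v = 25 + 3·50 = 175 mm; A_gv = 175 × 5 = 875 mm².
A_nv = (175 − 3.5·20) × 5 = 525 mm².
A_nt = (30 − 0.5·20) × 5 = 100 mm².
0.6 F_u A_nv = 126 kN; 0.6 F_y A_gv = 131.2 kN → shear rupture governs the shear term.
R_n = 126 + 1.0 × 400 × 100 / 1000 = 166 kN.
Design strength φR_n = 0.75 × 166 = 124 kN.

124 kN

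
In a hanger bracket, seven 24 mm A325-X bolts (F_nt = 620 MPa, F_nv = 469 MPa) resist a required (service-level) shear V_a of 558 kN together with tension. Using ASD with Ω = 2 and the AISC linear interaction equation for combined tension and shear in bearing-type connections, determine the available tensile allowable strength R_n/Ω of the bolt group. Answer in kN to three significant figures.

A_b = π·24²/4 = 452.4 mm²; f_rv = 558 × 1000 / (7 × 452.4) = 176.2 MPa.
F'_nt = 1.3 F_nt − (Ω F_nt / F_nv) f_rv = 1.3·620 − (2·620/469)·176.2 = 340.1 MPa, capped at F_nt → F'_nt = 340.1 MPa.
R_n = F'_nt · A_b · n = 340.1 × 452.4 × 7 / 1000 = 1077 kN.
Allowable strength R_n/Ω = 1077 / 2 = 539 kN.

539 kN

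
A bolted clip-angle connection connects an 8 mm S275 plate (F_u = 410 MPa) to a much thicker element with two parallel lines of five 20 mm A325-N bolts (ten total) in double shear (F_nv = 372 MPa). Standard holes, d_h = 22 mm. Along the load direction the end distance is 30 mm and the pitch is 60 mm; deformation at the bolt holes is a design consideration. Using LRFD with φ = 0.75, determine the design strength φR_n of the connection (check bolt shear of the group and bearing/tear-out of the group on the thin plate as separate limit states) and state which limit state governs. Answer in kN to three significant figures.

Bolt shear: A_b = π·20²/4 = 314.2 mm²; R_n = 372 × 314.2 × 10 × 2 / 1000 = 2337 kN → 0.75 × 2337 = 1750 kN.
Bearing (1.2 l_c t F_u ≤ 2.4 d t F_u): upper limit = 2.4·20·8·410 / 1000 = 157.4 kN.
  Edge l_c = 30 − 22/2 = 19 → r_n = 74.78 kN; interior l_c = 60 − 22 = 38 → r_n = 149.6 kN.
  R_n,bearing = 2·74.78 + 8·149.6 = 1346 kN → 0.75 × 1346 = 1010 kN.
Bearing governs: 1010 kN.

1010 kN (bearing governs)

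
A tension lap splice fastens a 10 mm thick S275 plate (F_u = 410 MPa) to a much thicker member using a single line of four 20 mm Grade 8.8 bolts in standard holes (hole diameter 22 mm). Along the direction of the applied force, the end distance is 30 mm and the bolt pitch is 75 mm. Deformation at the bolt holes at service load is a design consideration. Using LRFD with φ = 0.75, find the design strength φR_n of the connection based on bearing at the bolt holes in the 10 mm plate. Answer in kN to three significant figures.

513 kN

Per bolt r_n = 1.2 l_c t F_u ≤ 2.4 d t F_u; upper limit = 2.4 × 20 × 10 × 410 / 1000 = 196.8 kN.
Edge bolt: l_c = 30 − 22/2 = 19 mm → 1.2 × 19 × 10 × 410 / 1000 = 93.48 → r_n = 93.48 kN.
Interior bolts: l_c = 75 − 22 = 53 mm → 1.2 × 53 × 10 × 410 / 1000 = 260.8 → r_n = 196.8 kN.
R_n = 1 × 93.48 + 3 × 196.8 = 683.9 kN.
Design strength φR_n = 0.75 × 683.9 = 513 kN.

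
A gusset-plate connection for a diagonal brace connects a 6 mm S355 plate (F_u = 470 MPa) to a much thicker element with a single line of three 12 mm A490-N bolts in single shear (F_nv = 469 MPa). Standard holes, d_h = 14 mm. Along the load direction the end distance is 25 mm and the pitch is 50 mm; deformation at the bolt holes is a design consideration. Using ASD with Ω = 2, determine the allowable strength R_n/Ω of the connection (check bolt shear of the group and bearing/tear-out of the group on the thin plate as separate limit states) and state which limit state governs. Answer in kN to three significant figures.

79.6 kN (bolt shear governs)

Bolt shear: A_b = π·12²/4 = 113.1 mm²; R_n = 469 × 113.1 × 3 × 1 / 1000 = 159.1 kN → 159.1 / 2 = 79.6 kN.
Bearing (1.2 l_c t F_u ≤ 2.4 d t F_u): upper limit = 2.4·12·6·470 / 1000 = 81.22 kN.
  Edge l_c = 25 − 14/2 = 18 → r_n = 60.91 kN; interior l_c = 50 − 14 = 36 → r_n = 81.22 kN.
  R_n,bearing = 1·60.91 + 2·81.22 = 223.3 kN → 223.3 / 2 = 112 kN.
Bolt shear governs: 79.6 kN.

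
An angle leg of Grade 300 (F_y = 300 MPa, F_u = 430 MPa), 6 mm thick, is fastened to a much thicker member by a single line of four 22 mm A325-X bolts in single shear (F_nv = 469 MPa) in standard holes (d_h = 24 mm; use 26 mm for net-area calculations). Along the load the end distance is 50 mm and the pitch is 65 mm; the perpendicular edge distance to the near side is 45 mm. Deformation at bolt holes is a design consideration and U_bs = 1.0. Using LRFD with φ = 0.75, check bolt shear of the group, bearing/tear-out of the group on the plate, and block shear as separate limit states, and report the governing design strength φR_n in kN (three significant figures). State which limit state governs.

Bolt shear: A_b = π·22²/4 = 380.1 mm²; R_n = 469 × 380.1 × 4 × 1 / 1000 = 713.1 kN → 0.75 × 713.1 = 535 kN.
Bearing: edge l_c = 38, r_n = 117.6 kN; interior l_c = 41, r_n = 126.9 kN; R_n = 117.6 + 3·126.9 = 498.5 kN → 374 kN.
Block shear: A_gv = 1470, A_nv = 924, A_nt = 192 mm²; R_n = min(0.6F_uA_nv, 0.6F_yA_gv) + U_bs·F_u·A_nt = 321 kN → 241 kN.
Block shear governs: 241 kN.

241 kN (block shear governs)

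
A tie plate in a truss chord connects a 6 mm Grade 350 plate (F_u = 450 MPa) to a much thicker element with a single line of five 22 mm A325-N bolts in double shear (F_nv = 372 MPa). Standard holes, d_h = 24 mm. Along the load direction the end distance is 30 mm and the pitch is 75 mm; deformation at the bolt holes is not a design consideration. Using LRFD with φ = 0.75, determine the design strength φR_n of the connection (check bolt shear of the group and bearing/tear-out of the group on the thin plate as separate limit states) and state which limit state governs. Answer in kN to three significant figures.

589 kN (bearing governs)

Bolt shear: A_b = π·22²/4 = 380.1 mm²; R_n = 372 × 380.1 × 5 × 2 / 1000 = 1414 kN → 0.75 × 1414 = 1060 kN.
Bearing (1.5 l_c t F_u ≤ 3.0 d t F_u): upper limit = 3.0·22·6·450 / 1000 = 178.2 kN.
  Edge l_c = 30 − 24/2 = 18 → r_n = 72.9 kN; interior l_c = 75 − 24 = 51 → r_n = 178.2 kN.
  R_n,bearing = 1·72.9 + 4·178.2 = 785.7 kN → 0.75 × 785.7 = 589 kN.
Bearing governs: 589 kN.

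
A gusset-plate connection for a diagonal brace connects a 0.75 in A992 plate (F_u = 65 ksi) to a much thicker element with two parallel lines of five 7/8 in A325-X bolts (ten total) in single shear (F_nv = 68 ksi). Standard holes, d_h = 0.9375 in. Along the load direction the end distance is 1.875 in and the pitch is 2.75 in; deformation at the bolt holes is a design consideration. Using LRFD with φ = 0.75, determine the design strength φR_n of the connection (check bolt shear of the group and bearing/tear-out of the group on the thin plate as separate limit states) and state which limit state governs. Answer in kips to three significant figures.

Bolt shear: A_b = π·0.875²/4 = 0.6013 in²; R_n = 68 × 0.6013 × 10 × 1 = 408.9 kips → 0.75 × 408.9 = 307 kips.
Bearing (1.2 l_c t F_u ≤ 2.4 d t F_u): upper limit = 2.4·0.875·0.75·65 = 102.4 kips.
  Edge l_c = 1.875 − 0.9375/2 = 1.406 → r_n = 82.27 kips; interior l_c = 2.75 − 0.9375 = 1.812 → r_n = 102.4 kips.
  R_n,bearing = 2·82.27 + 8·102.4 = 983.5 kips → 0.75 × 983.5 = 738 kips.
Bolt shear governs: 307 kips.

307 kips (bolt shear governs)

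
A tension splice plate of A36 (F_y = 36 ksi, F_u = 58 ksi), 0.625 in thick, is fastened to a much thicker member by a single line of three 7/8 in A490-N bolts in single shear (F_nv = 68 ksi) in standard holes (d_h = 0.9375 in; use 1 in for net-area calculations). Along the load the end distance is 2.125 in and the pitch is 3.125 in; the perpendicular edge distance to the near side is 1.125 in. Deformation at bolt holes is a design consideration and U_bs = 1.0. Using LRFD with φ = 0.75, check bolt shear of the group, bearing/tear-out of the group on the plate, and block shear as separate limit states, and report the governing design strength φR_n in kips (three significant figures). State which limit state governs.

92 kips (bolt shear governs)

Bolt shear: A_b = π·0.875²/4 = 0.6013 in²; R_n = 68 × 0.6013 × 3 × 1 = 122.7 kips → 0.75 × 122.7 = 92 kips.
Bearing: edge l_c = 1.656, r_n = 72.05 kips; interior l_c = 2.188, r_n = 76.12 kips; R_n = 72.05 + 2·76.12 = 224.3 kips → 168 kips.
Block shear: A_gv = 5.234, A_nv = 3.672, A_nt = 0.3906 in²; R_n = min(0.6F_uA_nv, 0.6F_yA_gv) + U_bs·F_u·A_nt = 135.7 kips → 102 kips.
Bolt shear governs: 92 kips.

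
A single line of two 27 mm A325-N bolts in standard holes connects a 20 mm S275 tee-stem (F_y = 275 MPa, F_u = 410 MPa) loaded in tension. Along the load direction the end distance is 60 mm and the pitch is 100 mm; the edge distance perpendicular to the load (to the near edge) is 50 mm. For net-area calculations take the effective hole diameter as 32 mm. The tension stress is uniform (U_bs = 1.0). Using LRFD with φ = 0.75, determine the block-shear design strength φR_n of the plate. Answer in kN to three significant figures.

605 kN

Shear plane L_v = 60 + 1·100 = 160 mm; A_gv = 160 × 20 = 3200 mm².
A_nv = (160 − 1.5·32) × 20 = 2240 mm².
A_nt = (50 − 0.5·32) × 20 = 680 mm².
0.6 F_u A_nv = 551 kN; 0.6 F_y A_gv = 528 kN → shear yielding governs the shear term.
R_n = 528 + 1.0 × 410 × 680 / 1000 = 806.8 kN.
Design strength φR_n = 0.75 × 806.8 = 605 kN.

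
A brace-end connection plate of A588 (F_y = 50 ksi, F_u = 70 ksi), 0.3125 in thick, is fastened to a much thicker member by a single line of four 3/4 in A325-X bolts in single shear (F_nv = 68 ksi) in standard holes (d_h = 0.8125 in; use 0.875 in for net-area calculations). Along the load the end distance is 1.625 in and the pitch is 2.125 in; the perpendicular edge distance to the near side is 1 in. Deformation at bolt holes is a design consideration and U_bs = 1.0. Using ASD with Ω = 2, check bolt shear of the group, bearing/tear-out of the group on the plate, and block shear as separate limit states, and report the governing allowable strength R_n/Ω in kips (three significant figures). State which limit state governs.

38.6 kips (block shear governs)

Bolt shear: A_b = π·0.75²/4 = 0.4418 in²; R_n = 68 × 0.4418 × 4 × 1 = 120.2 kips → 120.2 / 2 = 60.1 kips.
Bearing: edge l_c = 1.219, r_n = 31.99 kips; interior l_c = 1.312, r_n = 34.45 kips; R_n = 31.99 + 3·34.45 = 135.4 kips → 67.7 kips.
Block shear: A_gv = 2.5, A_nv = 1.543, A_nt = 0.1758 in²; R_n = min(0.6F_uA_nv, 0.6F_yA_gv) + U_bs·F_u·A_nt = 77.11 kips → 38.6 kips.
Block shear governs: 38.6 kips.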